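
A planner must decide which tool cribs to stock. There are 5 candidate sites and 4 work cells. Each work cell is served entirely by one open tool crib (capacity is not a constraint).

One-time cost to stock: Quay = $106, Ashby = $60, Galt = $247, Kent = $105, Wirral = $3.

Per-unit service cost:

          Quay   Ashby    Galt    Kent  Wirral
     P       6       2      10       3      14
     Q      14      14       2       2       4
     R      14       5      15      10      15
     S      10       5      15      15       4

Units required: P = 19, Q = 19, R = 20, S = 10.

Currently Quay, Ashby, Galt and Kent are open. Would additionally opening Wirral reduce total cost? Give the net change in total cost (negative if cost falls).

Yes — net change −7 (cost falls by 7).

Current service cost with {Quay, Ashby, Galt, Kent}: 226.
Adding Wirral: each work cell re-picks its cheapest; new service cost 216, saving 10.
Extra fixed cost: 3. Net change = 3 − 10 = -7.
(Totals: 744 → 737.)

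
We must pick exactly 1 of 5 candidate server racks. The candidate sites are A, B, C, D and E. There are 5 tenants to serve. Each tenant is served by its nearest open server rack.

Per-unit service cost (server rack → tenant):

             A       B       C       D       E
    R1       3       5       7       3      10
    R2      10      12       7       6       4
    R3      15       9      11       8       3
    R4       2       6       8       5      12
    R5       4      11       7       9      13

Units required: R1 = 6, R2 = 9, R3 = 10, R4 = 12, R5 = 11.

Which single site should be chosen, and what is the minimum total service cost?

With exactly 1 open, each tenant uses its cheapest among the chosen.
{D}: R1→D 3·6=18, R2→D 6·9=54, R3→D 8·10=80, R4→D 5·12=60, R5→D 9·11=99. Service cost 311.
{A}: service cost 326
{C}: service cost 388
Among all 5 size-1 choices, {D} is lowest.

Choose D only; total service cost 311.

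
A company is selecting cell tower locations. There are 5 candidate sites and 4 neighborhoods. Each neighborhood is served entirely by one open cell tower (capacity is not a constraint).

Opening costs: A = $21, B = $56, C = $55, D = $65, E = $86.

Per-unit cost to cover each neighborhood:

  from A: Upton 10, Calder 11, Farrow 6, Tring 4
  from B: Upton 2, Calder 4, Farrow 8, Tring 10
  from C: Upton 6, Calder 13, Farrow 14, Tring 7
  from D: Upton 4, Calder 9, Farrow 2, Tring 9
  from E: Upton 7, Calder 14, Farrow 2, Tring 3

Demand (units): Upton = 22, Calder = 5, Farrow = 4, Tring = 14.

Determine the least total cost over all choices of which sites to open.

For any fixed open set, each neighborhood goes to its cheapest open site; total = fixed + service.
{A, B}: Upton→B 2·22=44, Calder→B 4·5=20, Farrow→A 6·4=24, Tring→A 4·14=56. Service 144; fixed 77; total 221.
{B, E}: Upton→B 2·22=44, Calder→B 4·5=20, Farrow→E 2·4=8, Tring→E 3·14=42. Service 114; fixed 142; total 256.
{A, B, D}: service 128 + fixed 142 = 270
{A, B, C, D, E}: Upton→B 2·22=44, Calder→B 4·5=20, Farrow→D 2·4=8, Tring→E 3·14=42. Service 114; fixed 283; total 397.
No other subset beats 221.

Minimum total cost: 221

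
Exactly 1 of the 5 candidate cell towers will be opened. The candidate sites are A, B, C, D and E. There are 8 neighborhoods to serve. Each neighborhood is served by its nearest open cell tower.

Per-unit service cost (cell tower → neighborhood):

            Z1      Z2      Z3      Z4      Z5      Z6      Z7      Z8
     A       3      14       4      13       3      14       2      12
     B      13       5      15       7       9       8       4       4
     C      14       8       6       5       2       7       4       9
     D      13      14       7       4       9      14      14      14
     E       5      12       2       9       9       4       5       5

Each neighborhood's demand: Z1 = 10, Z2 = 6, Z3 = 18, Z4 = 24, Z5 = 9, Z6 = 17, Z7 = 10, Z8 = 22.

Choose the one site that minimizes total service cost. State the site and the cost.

With exactly 1 open, each neighborhood uses its cheapest among the chosen.
{E}: Z1→E 5·10=50, Z2→E 12·6=72, Z3→E 2·18=36, Z4→E 9·24=216, Z5→E 9·9=81, Z6→E 4·17=68, Z7→E 5·10=50, Z8→E 5·22=110. Service cost 683.
{C}: service cost 791
{B}: service cost 943
Among all 5 size-1 choices, {E} is lowest.

Choose E only; total service cost 683.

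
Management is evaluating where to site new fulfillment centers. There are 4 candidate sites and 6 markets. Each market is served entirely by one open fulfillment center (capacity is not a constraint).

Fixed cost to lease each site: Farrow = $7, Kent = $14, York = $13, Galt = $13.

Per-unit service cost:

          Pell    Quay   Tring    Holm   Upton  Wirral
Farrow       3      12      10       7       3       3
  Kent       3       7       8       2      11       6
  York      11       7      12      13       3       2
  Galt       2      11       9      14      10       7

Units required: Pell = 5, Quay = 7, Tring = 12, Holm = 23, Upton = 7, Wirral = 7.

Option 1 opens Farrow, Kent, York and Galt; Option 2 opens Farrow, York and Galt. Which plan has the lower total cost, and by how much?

Option 1 is cheaper by 113.

Option 1: {Farrow, Kent, York, Galt}: Pell→Galt 2·5=10, Quay→Kent 7·7=49, Tring→Kent 8·12=96, Holm→Kent 2·23=46, Upton→Farrow 3·7=21, Wirral→York 2·7=14. Service 236; fixed 47; total 283.
Option 2: {Farrow, York, Galt}: Pell→Galt 2·5=10, Quay→York 7·7=49, Tring→Galt 9·12=108, Holm→Farrow 7·23=161, Upton→Farrow 3·7=21, Wirral→York 2·7=14. Service 363; fixed 33; total 396.
Difference: |283 − 396| = 113.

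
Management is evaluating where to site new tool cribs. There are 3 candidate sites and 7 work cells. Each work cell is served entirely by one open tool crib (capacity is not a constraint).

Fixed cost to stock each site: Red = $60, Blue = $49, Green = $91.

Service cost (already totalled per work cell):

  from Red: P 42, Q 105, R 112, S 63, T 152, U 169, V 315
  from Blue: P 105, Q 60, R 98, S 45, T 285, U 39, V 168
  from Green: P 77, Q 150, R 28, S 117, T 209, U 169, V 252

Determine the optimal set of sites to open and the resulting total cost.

Open Red and Blue; minimum total cost 713.

For any fixed open set, each work cell goes to its cheapest open site; total = fixed + service.
{Red, Blue}: P→Red 42, Q→Blue 60, R→Blue 98, S→Blue 45, T→Red 152, U→Blue 39, V→Blue 168. Service 604; fixed 109; total 713.
{Red, Blue, Green}: service 534 + fixed 200 = 734
{Blue, Green}: service 626 + fixed 140 = 766
{Blue}: P→Blue 105, Q→Blue 60, R→Blue 98, S→Blue 45, T→Blue 285, U→Blue 39, V→Blue 168. Service 800; fixed 49; total 849.
No other subset beats 713.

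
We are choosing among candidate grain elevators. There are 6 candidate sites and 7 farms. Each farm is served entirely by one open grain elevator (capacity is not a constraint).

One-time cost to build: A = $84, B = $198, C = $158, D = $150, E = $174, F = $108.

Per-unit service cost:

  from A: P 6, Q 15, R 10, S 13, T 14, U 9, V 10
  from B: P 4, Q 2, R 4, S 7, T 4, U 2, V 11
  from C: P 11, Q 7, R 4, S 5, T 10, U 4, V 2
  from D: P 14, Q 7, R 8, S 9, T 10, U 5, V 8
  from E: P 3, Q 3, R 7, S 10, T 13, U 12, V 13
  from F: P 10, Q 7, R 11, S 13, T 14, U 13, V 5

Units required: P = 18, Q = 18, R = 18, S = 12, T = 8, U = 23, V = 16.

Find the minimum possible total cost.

For any fixed open set, each farm goes to its cheapest open site; total = fixed + service.
{B, C}: P→B 4·18=72, Q→B 2·18=36, R→B 4·18=72, S→C 5·12=60, T→B 4·8=32, U→B 2·23=46, V→C 2·16=32. Service 350; fixed 356; total 706.
{B}: P→B 4·18=72, Q→B 2·18=36, R→B 4·18=72, S→B 7·12=84, T→B 4·8=32, U→B 2·23=46, V→B 11·16=176. Service 518; fixed 198; total 716.
{B, F}: P→B 4·18=72, Q→B 2·18=36, R→B 4·18=72, S→B 7·12=84, T→B 4·8=32, U→B 2·23=46, V→F 5·16=80. Service 422; fixed 306; total 728.
{A, B, C, D, E, F}: P→E 3·18=54, Q→B 2·18=36, R→B 4·18=72, S→C 5·12=60, T→B 4·8=32, U→B 2·23=46, V→C 2·16=32. Service 332; fixed 872; total 1204.
No other subset beats 706.

Minimum total cost: 706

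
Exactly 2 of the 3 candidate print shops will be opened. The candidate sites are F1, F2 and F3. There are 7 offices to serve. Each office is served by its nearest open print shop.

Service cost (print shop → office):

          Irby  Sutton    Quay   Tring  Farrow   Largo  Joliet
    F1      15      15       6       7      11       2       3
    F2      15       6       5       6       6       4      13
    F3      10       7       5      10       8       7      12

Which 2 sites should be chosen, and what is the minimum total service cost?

Choose F1 and F3; total service cost 42.

With exactly 2 open, each office uses its cheapest among the chosen.
{F1, F3}: Irby→F3 10, Sutton→F3 7, Quay→F3 5, Tring→F1 7, Farrow→F3 8, Largo→F1 2, Joliet→F1 3. Service cost 42.
{F1, F2}: service cost 43
{F2, F3}: service cost 49
Among all 3 size-2 choices, {F1, F3} is lowest.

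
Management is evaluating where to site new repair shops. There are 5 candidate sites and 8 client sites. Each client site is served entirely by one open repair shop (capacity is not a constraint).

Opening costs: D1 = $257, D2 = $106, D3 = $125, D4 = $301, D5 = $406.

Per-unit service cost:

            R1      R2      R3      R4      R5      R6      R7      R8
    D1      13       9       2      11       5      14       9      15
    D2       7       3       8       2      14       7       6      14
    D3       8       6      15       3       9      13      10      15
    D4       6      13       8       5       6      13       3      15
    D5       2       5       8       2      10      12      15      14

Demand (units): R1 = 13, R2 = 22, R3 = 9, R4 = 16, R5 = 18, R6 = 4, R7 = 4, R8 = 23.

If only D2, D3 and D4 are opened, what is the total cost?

Total cost: 1250

Each client site is assigned to its cheapest site among the open ones.
{D2, D3, D4}: R1→D4 6·13=78, R2→D2 3·22=66, R3→D2 8·9=72, R4→D2 2·16=32, R5→D4 6·18=108, R6→D2 7·4=28, R7→D4 3·4=12, R8→D2 14·23=322. Service 718; fixed 532; total 1250.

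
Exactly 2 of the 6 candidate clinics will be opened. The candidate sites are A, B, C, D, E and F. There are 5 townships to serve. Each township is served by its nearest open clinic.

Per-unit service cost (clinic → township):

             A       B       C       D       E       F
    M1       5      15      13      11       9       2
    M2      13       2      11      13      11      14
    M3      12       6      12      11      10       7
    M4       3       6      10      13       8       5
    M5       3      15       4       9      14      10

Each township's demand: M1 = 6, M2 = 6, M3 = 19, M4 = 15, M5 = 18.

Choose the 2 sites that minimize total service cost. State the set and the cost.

With exactly 2 open, each township uses its cheapest among the chosen.
{A, B}: M1→A 5·6=30, M2→B 2·6=12, M3→B 6·19=114, M4→A 3·15=45, M5→A 3·18=54. Service cost 255.
{A, F}: service cost 322
{C, F}: service cost 358
Among all 15 size-2 choices, {A, B} is lowest.

Choose A and B; total service cost 255.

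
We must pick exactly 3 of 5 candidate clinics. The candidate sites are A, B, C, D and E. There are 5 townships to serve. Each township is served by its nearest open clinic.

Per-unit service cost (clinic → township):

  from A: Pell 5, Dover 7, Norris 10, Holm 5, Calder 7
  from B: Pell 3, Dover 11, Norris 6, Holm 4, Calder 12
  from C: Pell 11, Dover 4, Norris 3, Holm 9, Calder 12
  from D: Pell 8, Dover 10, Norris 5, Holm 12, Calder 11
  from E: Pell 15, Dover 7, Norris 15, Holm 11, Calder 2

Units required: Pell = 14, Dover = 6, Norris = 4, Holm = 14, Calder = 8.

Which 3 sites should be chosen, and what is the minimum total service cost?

Choose B, C and E; total service cost 150.

With exactly 3 open, each township uses its cheapest among the chosen.
{B, C, E}: Pell→B 3·14=42, Dover→C 4·6=24, Norris→C 3·4=12, Holm→B 4·14=56, Calder→E 2·8=16. Service cost 150.
{B, D, E}: service cost 176
{A, B, E}: service cost 180
Among all 10 size-3 choices, {B, C, E} is lowest.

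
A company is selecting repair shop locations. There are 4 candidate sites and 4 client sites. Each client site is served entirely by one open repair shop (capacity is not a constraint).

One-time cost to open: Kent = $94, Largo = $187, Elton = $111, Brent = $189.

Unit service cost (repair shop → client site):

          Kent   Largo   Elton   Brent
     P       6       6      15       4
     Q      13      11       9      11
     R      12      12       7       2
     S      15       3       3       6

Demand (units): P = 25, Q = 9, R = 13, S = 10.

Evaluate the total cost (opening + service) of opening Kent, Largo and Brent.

Total cost: 725

Each client site is assigned to its cheapest site among the open ones.
{Kent, Largo, Brent}: P→Brent 4·25=100, Q→Largo 11·9=99, R→Brent 2·13=26, S→Largo 3·10=30. Service 255; fixed 470; total 725.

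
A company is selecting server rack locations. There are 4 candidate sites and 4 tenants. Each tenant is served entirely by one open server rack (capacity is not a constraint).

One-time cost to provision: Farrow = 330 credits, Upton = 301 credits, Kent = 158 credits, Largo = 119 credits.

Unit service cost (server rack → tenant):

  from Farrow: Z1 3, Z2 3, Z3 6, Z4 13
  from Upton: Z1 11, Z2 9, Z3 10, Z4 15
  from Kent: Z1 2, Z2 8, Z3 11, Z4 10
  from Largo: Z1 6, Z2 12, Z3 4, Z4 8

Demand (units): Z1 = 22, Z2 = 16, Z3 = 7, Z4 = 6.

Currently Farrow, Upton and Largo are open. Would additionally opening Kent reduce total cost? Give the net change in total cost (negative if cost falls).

Current service cost with {Farrow, Upton, Largo}: 190.
Adding Kent: each tenant re-picks its cheapest; new service cost 168, saving 22.
Extra fixed cost: 158. Net change = 158 − 22 = 136.
(Totals: 940 → 1076.)

No — net change +136 (cost rises by 136).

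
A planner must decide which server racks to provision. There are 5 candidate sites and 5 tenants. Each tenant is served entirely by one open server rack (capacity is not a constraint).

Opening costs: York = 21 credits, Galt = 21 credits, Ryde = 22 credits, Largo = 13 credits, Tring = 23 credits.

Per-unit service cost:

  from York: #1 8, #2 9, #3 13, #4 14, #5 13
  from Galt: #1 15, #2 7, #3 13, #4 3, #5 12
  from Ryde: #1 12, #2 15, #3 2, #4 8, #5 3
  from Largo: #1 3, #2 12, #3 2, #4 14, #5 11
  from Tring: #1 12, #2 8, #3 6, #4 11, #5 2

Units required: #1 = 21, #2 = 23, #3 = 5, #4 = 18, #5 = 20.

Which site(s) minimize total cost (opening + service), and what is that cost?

Open Galt, Largo and Tring; minimum total cost 385.

For any fixed open set, each tenant goes to its cheapest open site; total = fixed + service.
{Galt, Largo, Tring}: #1→Largo 3·21=63, #2→Galt 7·23=161, #3→Largo 2·5=10, #4→Galt 3·18=54, #5→Tring 2·20=40. Service 328; fixed 57; total 385.
{Galt, Ryde, Largo}: #1→Largo 3·21=63, #2→Galt 7·23=161, #3→Ryde 2·5=10, #4→Galt 3·18=54, #5→Ryde 3·20=60. Service 348; fixed 56; total 404.
{York, Galt, Largo, Tring}: #1→Largo 3·21=63, #2→Galt 7·23=161, #3→Largo 2·5=10, #4→Galt 3·18=54, #5→Tring 2·20=40. Service 328; fixed 78; total 406.
{York, Galt, Ryde, Largo, Tring}: service 328 + fixed 100 = 428
No other subset beats 385.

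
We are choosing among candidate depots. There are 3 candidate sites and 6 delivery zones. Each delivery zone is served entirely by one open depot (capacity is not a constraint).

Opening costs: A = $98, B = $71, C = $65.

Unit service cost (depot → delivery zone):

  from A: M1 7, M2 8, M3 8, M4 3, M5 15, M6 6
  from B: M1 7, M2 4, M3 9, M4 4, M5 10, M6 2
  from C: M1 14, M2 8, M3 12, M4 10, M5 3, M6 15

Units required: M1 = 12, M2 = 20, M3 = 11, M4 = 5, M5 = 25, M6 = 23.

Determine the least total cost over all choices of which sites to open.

For any fixed open set, each delivery zone goes to its cheapest open site; total = fixed + service.
{B, C}: M1→B 7·12=84, M2→B 4·20=80, M3→B 9·11=99, M4→B 4·5=20, M5→C 3·25=75, M6→B 2·23=46. Service 404; fixed 136; total 540.
{A, B, C}: M1→A 7·12=84, M2→B 4·20=80, M3→A 8·11=88, M4→A 3·5=15, M5→C 3·25=75, M6→B 2·23=46. Service 388; fixed 234; total 622.
{B}: M1→B 7·12=84, M2→B 4·20=80, M3→B 9·11=99, M4→B 4·5=20, M5→B 10·25=250, M6→B 2·23=46. Service 579; fixed 71; total 650.
{C}: service 930 + fixed 65 = 995
(All 7 nonempty subsets were checked; B and C is lowest.)

Minimum total cost: 540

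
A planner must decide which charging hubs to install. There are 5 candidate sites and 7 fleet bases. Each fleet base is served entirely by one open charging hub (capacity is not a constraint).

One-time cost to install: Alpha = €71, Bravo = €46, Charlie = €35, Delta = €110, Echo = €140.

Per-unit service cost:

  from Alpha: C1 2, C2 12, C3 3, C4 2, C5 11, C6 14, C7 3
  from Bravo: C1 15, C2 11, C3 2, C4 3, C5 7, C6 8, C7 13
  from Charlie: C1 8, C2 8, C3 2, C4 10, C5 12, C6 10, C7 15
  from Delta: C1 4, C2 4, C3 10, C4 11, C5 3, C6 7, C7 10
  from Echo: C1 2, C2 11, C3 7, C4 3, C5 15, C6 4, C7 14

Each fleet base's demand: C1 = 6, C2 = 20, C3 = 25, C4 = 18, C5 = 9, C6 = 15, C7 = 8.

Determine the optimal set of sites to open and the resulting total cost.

Open Alpha and Delta; minimum total cost 540.

For any fixed open set, each fleet base goes to its cheapest open site; total = fixed + service.
{Alpha, Delta}: C1→Alpha 2·6=12, C2→Delta 4·20=80, C3→Alpha 3·25=75, C4→Alpha 2·18=36, C5→Delta 3·9=27, C6→Delta 7·15=105, C7→Alpha 3·8=24. Service 359; fixed 181; total 540.
{Alpha, Charlie, Delta}: C1→Alpha 2·6=12, C2→Delta 4·20=80, C3→Charlie 2·25=50, C4→Alpha 2·18=36, C5→Delta 3·9=27, C6→Delta 7·15=105, C7→Alpha 3·8=24. Service 334; fixed 216; total 550.
{Alpha, Bravo, Delta}: service 334 + fixed 227 = 561
{Alpha, Bravo, Charlie, Delta, Echo}: service 289 + fixed 402 = 691
No other subset beats 540.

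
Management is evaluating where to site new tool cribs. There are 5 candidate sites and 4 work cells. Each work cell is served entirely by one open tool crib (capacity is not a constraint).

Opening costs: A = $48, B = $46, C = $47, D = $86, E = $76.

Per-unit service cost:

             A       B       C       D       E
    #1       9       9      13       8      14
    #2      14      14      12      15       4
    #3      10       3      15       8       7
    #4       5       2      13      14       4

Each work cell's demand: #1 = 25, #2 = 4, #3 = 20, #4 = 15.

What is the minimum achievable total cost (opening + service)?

Minimum total cost: 417

For any fixed open set, each work cell goes to its cheapest open site; total = fixed + service.
{B}: #1→B 9·25=225, #2→B 14·4=56, #3→B 3·20=60, #4→B 2·15=30. Service 371; fixed 46; total 417.
{B, E}: service 331 + fixed 122 = 453
{B, C}: service 363 + fixed 93 = 456
{A, B, C, D, E}: #1→D 8·25=200, #2→E 4·4=16, #3→B 3·20=60, #4→B 2·15=30. Service 306; fixed 303; total 609.
No other subset beats 417.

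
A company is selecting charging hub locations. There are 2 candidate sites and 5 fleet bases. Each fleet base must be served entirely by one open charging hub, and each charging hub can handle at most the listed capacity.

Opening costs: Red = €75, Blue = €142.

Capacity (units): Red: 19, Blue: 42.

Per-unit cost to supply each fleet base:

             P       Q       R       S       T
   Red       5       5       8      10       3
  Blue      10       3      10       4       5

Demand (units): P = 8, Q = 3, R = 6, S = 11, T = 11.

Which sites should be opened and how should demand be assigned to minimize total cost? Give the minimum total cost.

Open {Blue}: P→Blue 10·8=80, Q→Blue 3·3=9, R→Blue 10·6=60, S→Blue 4·11=44, T→Blue 5·11=55.
Loads: Blue carries 39/42. Service 248; fixed 142; total 390.
Next best feasible plan costs 403.

Minimum total cost: 390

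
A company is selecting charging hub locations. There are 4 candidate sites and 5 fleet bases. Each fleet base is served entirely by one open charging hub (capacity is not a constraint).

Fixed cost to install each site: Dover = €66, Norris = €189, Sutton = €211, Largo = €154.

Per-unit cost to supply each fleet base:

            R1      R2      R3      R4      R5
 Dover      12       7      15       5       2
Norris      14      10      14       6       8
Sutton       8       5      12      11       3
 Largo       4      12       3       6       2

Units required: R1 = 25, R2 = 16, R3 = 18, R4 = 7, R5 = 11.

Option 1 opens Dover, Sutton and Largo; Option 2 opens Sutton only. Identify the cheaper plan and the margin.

Option 1 is cheaper by 95.

Option 1: {Dover, Sutton, Largo}: R1→Largo 4·25=100, R2→Sutton 5·16=80, R3→Largo 3·18=54, R4→Dover 5·7=35, R5→Dover 2·11=22. Service 291; fixed 431; total 722.
Option 2: {Sutton}: R1→Sutton 8·25=200, R2→Sutton 5·16=80, R3→Sutton 12·18=216, R4→Sutton 11·7=77, R5→Sutton 3·11=33. Service 606; fixed 211; total 817.
Difference: |722 − 817| = 95.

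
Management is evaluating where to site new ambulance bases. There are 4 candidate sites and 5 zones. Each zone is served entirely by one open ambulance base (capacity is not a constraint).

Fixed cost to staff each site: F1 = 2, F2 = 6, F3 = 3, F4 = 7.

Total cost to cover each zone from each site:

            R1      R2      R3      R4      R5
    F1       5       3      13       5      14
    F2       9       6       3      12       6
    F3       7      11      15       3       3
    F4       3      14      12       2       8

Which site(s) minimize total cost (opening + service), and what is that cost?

Open F1, F2 and F3; minimum total cost 28.

For any fixed open set, each zone goes to its cheapest open site; total = fixed + service.
{F1, F2, F3}: R1→F1 5, R2→F1 3, R3→F2 3, R4→F3 3, R5→F3 3. Service 17; fixed 11; total 28.
{F1, F2}: service 22 + fixed 8 = 30
{F2, F3}: R1→F3 7, R2→F2 6, R3→F2 3, R4→F3 3, R5→F3 3. Service 22; fixed 9; total 31.
{F1, F2, F3, F4}: service 14 + fixed 18 = 32
No other subset beats 28.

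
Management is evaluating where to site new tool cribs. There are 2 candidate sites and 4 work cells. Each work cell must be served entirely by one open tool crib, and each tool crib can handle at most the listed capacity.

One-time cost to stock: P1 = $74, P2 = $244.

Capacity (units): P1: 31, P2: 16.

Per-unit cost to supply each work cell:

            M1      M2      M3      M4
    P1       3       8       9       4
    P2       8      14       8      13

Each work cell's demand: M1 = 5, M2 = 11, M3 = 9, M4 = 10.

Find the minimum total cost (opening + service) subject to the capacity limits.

Minimum total cost: 533

Open {P1, P2}: M1→P1 3·5=15, M2→P1 8·11=88, M3→P2 8·9=72, M4→P1 4·10=40.
Loads: P1 carries 26/31, P2 carries 9/16. Service 215; fixed 318; total 533.
Next best feasible plan costs 558.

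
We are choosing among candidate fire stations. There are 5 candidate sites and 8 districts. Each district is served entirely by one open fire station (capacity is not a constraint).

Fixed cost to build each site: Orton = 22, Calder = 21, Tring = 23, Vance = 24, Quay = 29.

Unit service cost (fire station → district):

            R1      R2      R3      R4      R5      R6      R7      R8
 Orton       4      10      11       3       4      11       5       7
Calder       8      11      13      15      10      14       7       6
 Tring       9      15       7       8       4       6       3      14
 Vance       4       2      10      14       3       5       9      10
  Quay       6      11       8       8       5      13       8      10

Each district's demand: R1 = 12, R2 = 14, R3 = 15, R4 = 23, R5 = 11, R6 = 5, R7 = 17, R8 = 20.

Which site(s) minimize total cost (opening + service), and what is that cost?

For any fixed open set, each district goes to its cheapest open site; total = fixed + service.
{Orton, Tring, Vance}: R1→Orton 4·12=48, R2→Vance 2·14=28, R3→Tring 7·15=105, R4→Orton 3·23=69, R5→Vance 3·11=33, R6→Vance 5·5=25, R7→Tring 3·17=51, R8→Orton 7·20=140. Service 499; fixed 69; total 568.
{Orton, Calder, Tring, Vance}: service 479 + fixed 90 = 569
{Orton, Tring, Vance, Quay}: service 499 + fixed 98 = 597
{Orton, Calder, Tring, Vance, Quay}: R1→Orton 4·12=48, R2→Vance 2·14=28, R3→Tring 7·15=105, R4→Orton 3·23=69, R5→Vance 3·11=33, R6→Vance 5·5=25, R7→Tring 3·17=51, R8→Calder 6·20=120. Service 479; fixed 119; total 598.
No other subset beats 568.

Open Orton, Tring and Vance; minimum total cost 568.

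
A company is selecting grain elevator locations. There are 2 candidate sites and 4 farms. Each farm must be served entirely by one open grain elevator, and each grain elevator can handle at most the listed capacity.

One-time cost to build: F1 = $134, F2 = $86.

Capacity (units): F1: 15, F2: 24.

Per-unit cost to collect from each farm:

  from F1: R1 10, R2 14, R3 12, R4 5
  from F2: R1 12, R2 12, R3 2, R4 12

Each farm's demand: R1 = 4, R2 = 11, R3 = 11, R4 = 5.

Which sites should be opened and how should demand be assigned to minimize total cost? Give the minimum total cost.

Open {F1, F2}: R1→F1 10·4=40, R2→F2 12·11=132, R3→F2 2·11=22, R4→F1 5·5=25.
Loads: F1 carries 9/15, F2 carries 22/24. Service 219; fixed 220; total 439.
Next best feasible plan costs 496.

Minimum total cost: 439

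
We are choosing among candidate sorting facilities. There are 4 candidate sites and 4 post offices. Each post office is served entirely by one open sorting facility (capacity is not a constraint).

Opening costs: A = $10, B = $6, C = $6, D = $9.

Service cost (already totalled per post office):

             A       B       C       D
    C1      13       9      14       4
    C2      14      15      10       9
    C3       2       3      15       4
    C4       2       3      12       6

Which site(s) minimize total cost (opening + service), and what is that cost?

Open D only; minimum total cost 32.

For any fixed open set, each post office goes to its cheapest open site; total = fixed + service.
{D}: C1→D 4, C2→D 9, C3→D 4, C4→D 6. Service 23; fixed 9; total 32.
{B, D}: C1→D 4, C2→D 9, C3→B 3, C4→B 3. Service 19; fixed 15; total 34.
{A, D}: C1→D 4, C2→D 9, C3→A 2, C4→A 2. Service 17; fixed 19; total 36.
{A, B, C, D}: service 17 + fixed 31 = 48
No other subset beats 32.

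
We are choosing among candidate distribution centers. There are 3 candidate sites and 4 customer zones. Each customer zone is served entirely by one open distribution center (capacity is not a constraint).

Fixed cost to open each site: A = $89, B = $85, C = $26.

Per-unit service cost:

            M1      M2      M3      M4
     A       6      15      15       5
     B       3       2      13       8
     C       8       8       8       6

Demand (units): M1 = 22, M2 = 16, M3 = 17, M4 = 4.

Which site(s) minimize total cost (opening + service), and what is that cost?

Open B and C; minimum total cost 369.

For any fixed open set, each customer zone goes to its cheapest open site; total = fixed + service.
{B, C}: M1→B 3·22=66, M2→B 2·16=32, M3→C 8·17=136, M4→C 6·4=24. Service 258; fixed 111; total 369.
{B}: service 351 + fixed 85 = 436
{A, B, C}: M1→B 3·22=66, M2→B 2·16=32, M3→C 8·17=136, M4→A 5·4=20. Service 254; fixed 200; total 454.
{C}: service 464 + fixed 26 = 490
No other subset beats 369.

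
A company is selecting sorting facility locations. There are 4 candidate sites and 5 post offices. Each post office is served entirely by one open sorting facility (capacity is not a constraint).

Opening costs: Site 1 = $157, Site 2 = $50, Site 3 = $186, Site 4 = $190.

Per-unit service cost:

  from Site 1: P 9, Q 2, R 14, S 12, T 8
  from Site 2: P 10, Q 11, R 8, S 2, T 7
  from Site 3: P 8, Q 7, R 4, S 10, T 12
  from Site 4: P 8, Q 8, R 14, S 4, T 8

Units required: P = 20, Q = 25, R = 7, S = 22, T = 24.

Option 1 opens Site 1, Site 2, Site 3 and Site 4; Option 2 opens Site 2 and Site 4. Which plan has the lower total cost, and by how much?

Option 1: {Site 1, Site 2, Site 3, Site 4}: P→Site 3 8·20=160, Q→Site 1 2·25=50, R→Site 3 4·7=28, S→Site 2 2·22=44, T→Site 2 7·24=168. Service 450; fixed 583; total 1033.
Option 2: {Site 2, Site 4}: P→Site 4 8·20=160, Q→Site 4 8·25=200, R→Site 2 8·7=56, S→Site 2 2·22=44, T→Site 2 7·24=168. Service 628; fixed 240; total 868.
Difference: |1033 − 868| = 165.

Option 2 is cheaper by 165.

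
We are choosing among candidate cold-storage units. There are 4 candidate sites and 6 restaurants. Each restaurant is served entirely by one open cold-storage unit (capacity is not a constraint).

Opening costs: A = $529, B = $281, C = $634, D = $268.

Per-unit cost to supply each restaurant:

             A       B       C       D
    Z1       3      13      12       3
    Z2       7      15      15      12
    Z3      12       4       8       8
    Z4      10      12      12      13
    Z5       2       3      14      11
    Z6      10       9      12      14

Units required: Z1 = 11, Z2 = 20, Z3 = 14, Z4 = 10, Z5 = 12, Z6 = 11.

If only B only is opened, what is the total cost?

Each restaurant is assigned to its cheapest site among the open ones.
{B}: Z1→B 13·11=143, Z2→B 15·20=300, Z3→B 4·14=56, Z4→B 12·10=120, Z5→B 3·12=36, Z6→B 9·11=99. Service 754; fixed 281; total 1035.

Total cost: 1035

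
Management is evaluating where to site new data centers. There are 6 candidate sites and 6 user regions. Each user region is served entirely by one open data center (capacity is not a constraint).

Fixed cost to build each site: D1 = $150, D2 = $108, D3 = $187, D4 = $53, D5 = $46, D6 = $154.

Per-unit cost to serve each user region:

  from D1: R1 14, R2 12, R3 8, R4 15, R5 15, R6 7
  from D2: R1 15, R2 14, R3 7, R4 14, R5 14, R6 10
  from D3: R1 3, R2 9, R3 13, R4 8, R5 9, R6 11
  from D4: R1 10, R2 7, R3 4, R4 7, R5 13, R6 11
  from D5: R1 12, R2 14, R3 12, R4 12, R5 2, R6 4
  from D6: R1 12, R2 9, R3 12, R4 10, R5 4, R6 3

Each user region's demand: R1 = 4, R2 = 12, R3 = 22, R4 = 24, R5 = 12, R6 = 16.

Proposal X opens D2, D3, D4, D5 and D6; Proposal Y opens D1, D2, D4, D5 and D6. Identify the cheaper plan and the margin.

Proposal Y is cheaper by 9.

Proposal X: {D2, D3, D4, D5, D6}: R1→D3 3·4=12, R2→D4 7·12=84, R3→D4 4·22=88, R4→D4 7·24=168, R5→D5 2·12=24, R6→D6 3·16=48. Service 424; fixed 548; total 972.
Proposal Y: {D1, D2, D4, D5, D6}: R1→D4 10·4=40, R2→D4 7·12=84, R3→D4 4·22=88, R4→D4 7·24=168, R5→D5 2·12=24, R6→D6 3·16=48. Service 452; fixed 511; total 963.
Difference: |972 − 963| = 9.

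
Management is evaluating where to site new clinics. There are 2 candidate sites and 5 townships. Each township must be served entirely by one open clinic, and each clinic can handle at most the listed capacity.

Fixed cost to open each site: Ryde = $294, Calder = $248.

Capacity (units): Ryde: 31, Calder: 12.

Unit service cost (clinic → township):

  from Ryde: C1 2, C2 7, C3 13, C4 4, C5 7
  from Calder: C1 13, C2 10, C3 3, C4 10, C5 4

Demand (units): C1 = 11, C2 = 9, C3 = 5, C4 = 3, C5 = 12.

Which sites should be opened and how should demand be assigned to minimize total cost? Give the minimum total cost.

Open {Ryde, Calder}: C1→Ryde 2·11=22, C2→Ryde 7·9=63, C3→Ryde 13·5=65, C4→Ryde 4·3=12, C5→Calder 4·12=48.
Loads: Ryde carries 28/31, Calder carries 12/12. Service 210; fixed 542; total 752.
Next best feasible plan costs 815.

Minimum total cost: 752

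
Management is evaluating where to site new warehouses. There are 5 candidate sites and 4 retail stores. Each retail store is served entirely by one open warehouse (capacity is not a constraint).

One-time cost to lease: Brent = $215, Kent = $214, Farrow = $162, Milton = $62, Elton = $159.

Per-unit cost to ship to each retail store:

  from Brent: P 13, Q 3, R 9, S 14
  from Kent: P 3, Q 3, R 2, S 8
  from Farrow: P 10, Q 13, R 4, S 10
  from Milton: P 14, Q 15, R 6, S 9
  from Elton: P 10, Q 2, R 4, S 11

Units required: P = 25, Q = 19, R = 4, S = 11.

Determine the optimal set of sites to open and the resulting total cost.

For any fixed open set, each retail store goes to its cheapest open site; total = fixed + service.
{Kent}: P→Kent 3·25=75, Q→Kent 3·19=57, R→Kent 2·4=8, S→Kent 8·11=88. Service 228; fixed 214; total 442.
{Kent, Milton}: P→Kent 3·25=75, Q→Kent 3·19=57, R→Kent 2·4=8, S→Kent 8·11=88. Service 228; fixed 276; total 504.
{Kent, Elton}: P→Kent 3·25=75, Q→Elton 2·19=38, R→Kent 2·4=8, S→Kent 8·11=88. Service 209; fixed 373; total 582.
{Brent, Kent, Farrow, Milton, Elton}: service 209 + fixed 812 = 1021
No other subset beats 442.

Open Kent only; minimum total cost 442.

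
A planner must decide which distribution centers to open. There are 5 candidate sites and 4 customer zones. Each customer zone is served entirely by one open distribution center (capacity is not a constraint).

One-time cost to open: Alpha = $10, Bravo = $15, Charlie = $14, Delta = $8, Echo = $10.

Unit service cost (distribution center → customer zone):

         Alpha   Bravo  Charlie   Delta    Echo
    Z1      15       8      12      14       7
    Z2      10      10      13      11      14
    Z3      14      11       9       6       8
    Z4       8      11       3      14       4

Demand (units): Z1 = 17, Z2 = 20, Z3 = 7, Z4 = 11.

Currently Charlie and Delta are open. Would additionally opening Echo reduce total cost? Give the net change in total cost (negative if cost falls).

Yes — net change −75 (cost falls by 75).

Current service cost with {Charlie, Delta}: 499.
Adding Echo: each customer zone re-picks its cheapest; new service cost 414, saving 85.
Extra fixed cost: 10. Net change = 10 − 85 = -75.
(Totals: 521 → 446.)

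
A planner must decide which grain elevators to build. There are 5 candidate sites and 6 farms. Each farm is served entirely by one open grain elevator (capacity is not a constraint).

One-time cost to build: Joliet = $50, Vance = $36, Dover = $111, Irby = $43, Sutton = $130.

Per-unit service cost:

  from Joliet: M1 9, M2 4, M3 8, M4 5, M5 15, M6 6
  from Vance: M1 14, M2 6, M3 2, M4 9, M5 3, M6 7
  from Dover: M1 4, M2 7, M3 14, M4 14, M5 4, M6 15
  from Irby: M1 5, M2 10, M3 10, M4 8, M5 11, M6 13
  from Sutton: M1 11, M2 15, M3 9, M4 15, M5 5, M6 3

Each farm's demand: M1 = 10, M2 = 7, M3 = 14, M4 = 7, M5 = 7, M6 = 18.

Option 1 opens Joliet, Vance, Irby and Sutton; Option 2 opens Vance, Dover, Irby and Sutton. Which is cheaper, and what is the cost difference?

Option 1 is cheaper by 86.

Option 1: {Joliet, Vance, Irby, Sutton}: M1→Irby 5·10=50, M2→Joliet 4·7=28, M3→Vance 2·14=28, M4→Joliet 5·7=35, M5→Vance 3·7=21, M6→Sutton 3·18=54. Service 216; fixed 259; total 475.
Option 2: {Vance, Dover, Irby, Sutton}: M1→Dover 4·10=40, M2→Vance 6·7=42, M3→Vance 2·14=28, M4→Irby 8·7=56, M5→Vance 3·7=21, M6→Sutton 3·18=54. Service 241; fixed 320; total 561.
Difference: |475 − 561| = 86.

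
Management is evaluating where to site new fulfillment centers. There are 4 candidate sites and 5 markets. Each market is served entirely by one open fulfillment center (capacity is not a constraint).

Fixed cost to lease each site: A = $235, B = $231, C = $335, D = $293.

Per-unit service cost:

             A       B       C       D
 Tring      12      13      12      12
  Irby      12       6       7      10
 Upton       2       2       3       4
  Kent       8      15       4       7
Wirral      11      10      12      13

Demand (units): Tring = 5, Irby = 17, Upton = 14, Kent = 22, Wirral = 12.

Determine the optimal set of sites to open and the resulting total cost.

Open C only; minimum total cost 788.

For any fixed open set, each market goes to its cheapest open site; total = fixed + service.
{C}: Tring→C 12·5=60, Irby→C 7·17=119, Upton→C 3·14=42, Kent→C 4·22=88, Wirral→C 12·12=144. Service 453; fixed 335; total 788.
{A}: service 600 + fixed 235 = 835
{B}: Tring→B 13·5=65, Irby→B 6·17=102, Upton→B 2·14=28, Kent→B 15·22=330, Wirral→B 10·12=120. Service 645; fixed 231; total 876.
{A, B, C, D}: service 398 + fixed 1094 = 1492
(All 15 nonempty subsets were checked; C only is lowest.)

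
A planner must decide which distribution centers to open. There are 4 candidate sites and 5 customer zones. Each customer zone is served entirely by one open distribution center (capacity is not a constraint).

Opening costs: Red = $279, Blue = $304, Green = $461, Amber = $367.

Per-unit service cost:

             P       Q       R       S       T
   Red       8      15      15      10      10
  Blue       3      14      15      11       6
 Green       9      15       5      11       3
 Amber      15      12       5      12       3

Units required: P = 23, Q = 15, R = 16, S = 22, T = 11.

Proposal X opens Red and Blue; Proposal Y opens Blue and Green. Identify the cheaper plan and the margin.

Proposal X: {Red, Blue}: P→Blue 3·23=69, Q→Blue 14·15=210, R→Red 15·16=240, S→Red 10·22=220, T→Blue 6·11=66. Service 805; fixed 583; total 1388.
Proposal Y: {Blue, Green}: P→Blue 3·23=69, Q→Blue 14·15=210, R→Green 5·16=80, S→Blue 11·22=242, T→Green 3·11=33. Service 634; fixed 765; total 1399.
Difference: |1388 − 1399| = 11.

Proposal X is cheaper by 11.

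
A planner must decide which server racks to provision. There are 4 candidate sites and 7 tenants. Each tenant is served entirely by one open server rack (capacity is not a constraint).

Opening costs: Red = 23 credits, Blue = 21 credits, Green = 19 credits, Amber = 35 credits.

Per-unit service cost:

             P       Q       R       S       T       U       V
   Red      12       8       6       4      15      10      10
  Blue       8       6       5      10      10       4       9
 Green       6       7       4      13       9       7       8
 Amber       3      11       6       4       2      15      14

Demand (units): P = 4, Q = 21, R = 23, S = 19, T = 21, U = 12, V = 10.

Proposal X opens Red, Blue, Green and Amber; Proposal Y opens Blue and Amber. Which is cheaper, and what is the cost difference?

Proposal Y is cheaper by 9.

Proposal X: {Red, Blue, Green, Amber}: P→Amber 3·4=12, Q→Blue 6·21=126, R→Green 4·23=92, S→Red 4·19=76, T→Amber 2·21=42, U→Blue 4·12=48, V→Green 8·10=80. Service 476; fixed 98; total 574.
Proposal Y: {Blue, Amber}: P→Amber 3·4=12, Q→Blue 6·21=126, R→Blue 5·23=115, S→Amber 4·19=76, T→Amber 2·21=42, U→Blue 4·12=48, V→Blue 9·10=90. Service 509; fixed 56; total 565.
Difference: |574 − 565| = 9.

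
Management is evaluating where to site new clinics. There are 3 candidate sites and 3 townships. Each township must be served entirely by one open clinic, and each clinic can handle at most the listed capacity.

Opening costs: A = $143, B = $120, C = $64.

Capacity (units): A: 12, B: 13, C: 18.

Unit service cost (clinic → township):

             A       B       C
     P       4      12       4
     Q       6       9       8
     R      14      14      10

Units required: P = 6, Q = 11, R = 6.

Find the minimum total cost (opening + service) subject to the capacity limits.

Open {A, C}: P→C 4·6=24, Q→A 6·11=66, R→C 10·6=60.
Loads: A carries 11/12, C carries 12/18. Service 150; fixed 207; total 357.
Next best feasible plan costs 367.

Minimum total cost: 357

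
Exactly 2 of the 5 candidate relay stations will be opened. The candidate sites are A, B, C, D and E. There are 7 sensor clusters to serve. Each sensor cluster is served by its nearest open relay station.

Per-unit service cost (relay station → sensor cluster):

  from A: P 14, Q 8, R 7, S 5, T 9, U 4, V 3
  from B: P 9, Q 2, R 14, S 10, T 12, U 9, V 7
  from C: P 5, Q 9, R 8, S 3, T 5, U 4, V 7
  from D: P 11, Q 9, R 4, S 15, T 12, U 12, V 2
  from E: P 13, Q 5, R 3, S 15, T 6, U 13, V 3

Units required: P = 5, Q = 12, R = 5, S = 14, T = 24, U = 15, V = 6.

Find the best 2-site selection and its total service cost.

Choose C and E; total service cost 340.

With exactly 2 open, each sensor cluster uses its cheapest among the chosen.
{C, E}: P→C 5·5=25, Q→E 5·12=60, R→E 3·5=15, S→C 3·14=42, T→C 5·24=120, U→C 4·15=60, V→E 3·6=18. Service cost 340.
{B, C}: service cost 353
{C, D}: service cost 387
Among all 10 size-2 choices, {C, E} is lowest.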